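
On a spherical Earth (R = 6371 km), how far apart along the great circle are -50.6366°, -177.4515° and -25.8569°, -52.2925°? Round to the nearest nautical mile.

Δλ = -52.2925 − -177.4515 = 125.1590°.
Δφ = -25.8569 − -50.6366 = 24.7797°.
a = sin²(Δφ/2) + cos φ₁ · cos φ₂ · sin²(Δλ/2) = 0.495737.
c = 2·atan2(√a, √(1−a)) = 1.56227 rad → d = 6371·c ≈ 9953.23 km ≈ 5374.31 nmi.

5374 nmi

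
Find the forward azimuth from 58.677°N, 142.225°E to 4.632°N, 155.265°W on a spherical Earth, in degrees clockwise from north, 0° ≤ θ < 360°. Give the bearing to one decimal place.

111.7°

Δλ = -155.265 − 142.225 = -297.490°; wrapped into (−180°, 180°]: 62.510°.
θ = atan2( sin Δλ · cos φ₂ , cos φ₁ · sin φ₂ − sin φ₁ · cos φ₂ · cos Δλ )
  = atan2(0.88419, -0.35105) = 111.654° → normalised to [0°, 360°): 111.654°.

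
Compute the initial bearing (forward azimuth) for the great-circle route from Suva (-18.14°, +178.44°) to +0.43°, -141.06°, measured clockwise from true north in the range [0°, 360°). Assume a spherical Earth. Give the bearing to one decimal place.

Δλ = -141.06 − 178.44 = -319.50°; wrapped into (−180°, 180°]: 40.50°.
θ = atan2( sin Δλ · cos φ₂ , cos φ₁ · sin φ₂ − sin φ₁ · cos φ₂ · cos Δλ )
  = atan2(0.64943, 0.24387) = 69.418° → normalised to [0°, 360°): 69.418°.

69.4°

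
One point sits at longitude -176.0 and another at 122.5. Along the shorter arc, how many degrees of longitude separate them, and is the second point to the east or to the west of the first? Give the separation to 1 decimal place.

61.5° west

Raw difference: 122.5 − -176.0 = 298.5°.
Normalise into (−180°, 180°]: 298.5° − 360° = -61.5°.
Negative ⇒ the second point lies to the west; separation 61.5°.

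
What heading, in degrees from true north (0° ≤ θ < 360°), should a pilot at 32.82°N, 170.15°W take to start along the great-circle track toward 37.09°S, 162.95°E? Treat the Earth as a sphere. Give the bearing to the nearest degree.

Δλ = 162.95 − -170.15 = 333.10°; wrapped into (−180°, 180°]: -26.90°.
θ = atan2( sin Δλ · cos φ₂ , cos φ₁ · sin φ₂ − sin φ₁ · cos φ₂ · cos Δλ )
  = atan2(-0.36090, -0.89237) = -157.980° → normalised to [0°, 360°): 202.020°.

202°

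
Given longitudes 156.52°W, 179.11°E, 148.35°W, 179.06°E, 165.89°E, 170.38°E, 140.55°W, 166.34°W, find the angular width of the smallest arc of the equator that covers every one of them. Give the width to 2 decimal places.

Sort the longitudes: -166.34°, -156.52°, -148.35°, -140.55°, +165.89°, +170.38°, +179.06°, +179.11°.
Eastward gaps between consecutive values (wrapping around): 9.82°, 8.17°, 7.80°, 306.44°, 4.49°, 8.68°, 0.05°, 14.55°.
Largest gap = 306.44° ⇒ minimal covering band is its complement: 360° − 306.44° = 53.56°.
Band runs from +165.89° eastward to -140.55°, crossing the antimeridian.

53.56°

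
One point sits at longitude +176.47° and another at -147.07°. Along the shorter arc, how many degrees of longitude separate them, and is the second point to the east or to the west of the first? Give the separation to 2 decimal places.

Raw difference: -147.07 − 176.47 = -323.54°.
Normalise into (−180°, 180°]: -323.54° + 360° = 36.46°.
Positive ⇒ the second point lies to the east; separation 36.46°.

36.46° east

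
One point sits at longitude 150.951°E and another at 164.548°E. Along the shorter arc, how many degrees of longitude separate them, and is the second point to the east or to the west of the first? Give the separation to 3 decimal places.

Raw difference: 164.548 − 150.951 = 13.597°.
Normalise into (−180°, 180°]: 13.597° stays 13.597°.
Positive ⇒ the second point lies to the east; separation 13.597°.

13.597° east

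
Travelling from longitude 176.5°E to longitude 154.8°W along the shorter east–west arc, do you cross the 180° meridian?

Naïve |-154.8 − 176.5| = 331.3° > 180°, so the shorter arc goes the other way round — across 180°.
Signed shortest Δλ = ((-154.8 − 176.5 + 180) mod 360) − 180 = 28.7°.
Going east by 28.7° from +176.5° passes through 180° before reaching -154.8°.

Yes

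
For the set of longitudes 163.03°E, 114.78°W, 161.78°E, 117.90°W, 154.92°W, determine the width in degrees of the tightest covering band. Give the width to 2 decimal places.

Sort the longitudes: -154.92°, -117.90°, -114.78°, +161.78°, +163.03°.
Eastward gaps between consecutive values (wrapping around): 37.02°, 3.12°, 276.56°, 1.25°, 42.05°.
Largest gap = 276.56° ⇒ minimal covering band is its complement: 360° − 276.56° = 83.44°.
Band runs from +161.78° eastward to -114.78°, crossing the antimeridian.

83.44°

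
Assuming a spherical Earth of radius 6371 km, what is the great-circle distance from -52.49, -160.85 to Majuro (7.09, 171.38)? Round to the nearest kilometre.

Δλ = 171.38 − -160.85 = 332.23°; wrapped into (−180°, 180°]: -27.77°.
Δφ = 7.09 − -52.49 = 59.58°.
a = sin²(Δφ/2) + cos φ₁ · cos φ₂ · sin²(Δλ/2) = 0.281629.
c = 2·atan2(√a, √(1−a)) = 1.11882 rad → d = 6371·c ≈ 7128.02 km.

7128 km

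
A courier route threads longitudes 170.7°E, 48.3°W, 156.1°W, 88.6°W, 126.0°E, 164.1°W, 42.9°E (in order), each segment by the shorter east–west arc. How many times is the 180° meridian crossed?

4

Leg 1: +170.7° → -48.3°, shortest Δλ = 141.0° (east) — crosses 180°.
Leg 2: -48.3° → -156.1°, shortest Δλ = -107.8° (west) — does not cross 180°.
Leg 3: -156.1° → -88.6°, shortest Δλ = 67.5° (east) — does not cross 180°.
Leg 4: -88.6° → +126.0°, shortest Δλ = -145.4° (west) — crosses 180°.
Leg 5: +126.0° → -164.1°, shortest Δλ = 69.9° (east) — crosses 180°.
Leg 6: -164.1° → +42.9°, shortest Δλ = -153.0° (west) — crosses 180°.
Total crossings: 4.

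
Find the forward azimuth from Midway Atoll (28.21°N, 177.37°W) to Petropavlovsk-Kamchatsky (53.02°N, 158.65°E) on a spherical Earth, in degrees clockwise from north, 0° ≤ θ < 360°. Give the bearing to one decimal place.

Δλ = 158.65 − -177.37 = 336.02°; wrapped into (−180°, 180°]: -23.98°.
θ = atan2( sin Δλ · cos φ₂ , cos φ₁ · sin φ₂ − sin φ₁ · cos φ₂ · cos Δλ )
  = atan2(-0.24447, 0.44415) = -28.830° → normalised to [0°, 360°): 331.170°.

331.2°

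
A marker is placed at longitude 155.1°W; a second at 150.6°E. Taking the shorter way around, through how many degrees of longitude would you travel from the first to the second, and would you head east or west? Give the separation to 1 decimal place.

54.3° west

Raw difference: 150.6 − -155.1 = 305.7°.
Normalise into (−180°, 180°]: 305.7° − 360° = -54.3°.
Negative ⇒ the second point lies to the west; separation 54.3°.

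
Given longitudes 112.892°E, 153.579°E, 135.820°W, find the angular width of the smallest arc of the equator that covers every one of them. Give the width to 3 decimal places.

Sort the longitudes: -135.820°, +112.892°, +153.579°.
Eastward gaps between consecutive values (wrapping around): 248.712°, 40.687°, 70.601°.
Largest gap = 248.712° ⇒ minimal covering band is its complement: 360° − 248.712° = 111.288°.
Band runs from +112.892° eastward to -135.820°, crossing the antimeridian.

111.288°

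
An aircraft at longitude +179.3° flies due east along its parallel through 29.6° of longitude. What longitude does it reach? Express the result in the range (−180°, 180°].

-151.1°

Start at +179.3°; shift +29.6° → +208.9°.
+208.9° lies outside (−180°, 180°]; subtract 360° → -151.1°.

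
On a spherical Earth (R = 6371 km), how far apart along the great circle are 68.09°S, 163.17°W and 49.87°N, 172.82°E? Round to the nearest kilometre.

13268 km

Δλ = 172.82 − -163.17 = 335.99°; wrapped into (−180°, 180°]: -24.01°.
Δφ = 49.87 − -68.09 = 117.96°.
a = sin²(Δφ/2) + cos φ₁ · cos φ₂ · sin²(Δλ/2) = 0.744832.
c = 2·atan2(√a, √(1−a)) = 2.08250 rad → d = 6371·c ≈ 13267.62 km.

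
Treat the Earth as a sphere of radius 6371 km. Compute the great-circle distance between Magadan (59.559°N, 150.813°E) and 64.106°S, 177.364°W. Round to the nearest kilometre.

Δλ = -177.364 − 150.813 = -328.177°; wrapped into (−180°, 180°]: 31.823°.
Δφ = -64.106 − 59.559 = -123.665°.
a = sin²(Δφ/2) + cos φ₁ · cos φ₂ · sin²(Δλ/2) = 0.793798.
c = 2·atan2(√a, √(1−a)) = 2.19888 rad → d = 6371·c ≈ 14009.07 km.

14009 km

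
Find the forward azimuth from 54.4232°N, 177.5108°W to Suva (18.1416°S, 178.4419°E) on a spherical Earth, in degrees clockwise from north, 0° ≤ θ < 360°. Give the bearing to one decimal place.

184.0°

Δλ = 178.4419 − -177.5108 = 355.9527°; wrapped into (−180°, 180°]: -4.0473°.
θ = atan2( sin Δλ · cos φ₂ , cos φ₁ · sin φ₂ − sin φ₁ · cos φ₂ · cos Δλ )
  = atan2(-0.06707, -0.95213) = -175.971° → normalised to [0°, 360°): 184.029°.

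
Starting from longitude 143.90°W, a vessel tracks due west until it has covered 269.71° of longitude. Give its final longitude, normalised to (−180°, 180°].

53.61°W

Start at -143.90°; shift −269.71° → -413.61°.
-413.61° lies outside (−180°, 180°]; add 360° → -53.61°.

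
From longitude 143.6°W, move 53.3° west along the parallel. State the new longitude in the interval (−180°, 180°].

Start at -143.6°; shift −53.3° → -196.9°.
-196.9° lies outside (−180°, 180°]; add 360° → +163.1°.

163.1°E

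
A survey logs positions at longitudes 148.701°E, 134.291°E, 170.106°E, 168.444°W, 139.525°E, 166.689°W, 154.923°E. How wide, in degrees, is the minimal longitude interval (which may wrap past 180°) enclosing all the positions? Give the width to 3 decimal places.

Sort the longitudes: -168.444°, -166.689°, +134.291°, +139.525°, +148.701°, +154.923°, +170.106°.
Eastward gaps between consecutive values (wrapping around): 1.755°, 300.980°, 5.234°, 9.176°, 6.222°, 15.183°, 21.450°.
Largest gap = 300.980° ⇒ minimal covering band is its complement: 360° − 300.980° = 59.020°.
Band runs from +134.291° eastward to -166.689°, crossing the antimeridian.

59.020°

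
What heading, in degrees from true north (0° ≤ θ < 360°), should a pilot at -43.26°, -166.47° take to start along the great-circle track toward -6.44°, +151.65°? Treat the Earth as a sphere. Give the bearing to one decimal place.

Δλ = 151.65 − -166.47 = 318.12°; wrapped into (−180°, 180°]: -41.88°.
θ = atan2( sin Δλ · cos φ₂ , cos φ₁ · sin φ₂ − sin φ₁ · cos φ₂ · cos Δλ )
  = atan2(-0.66336, 0.42534) = -57.332° → normalised to [0°, 360°): 302.668°.

302.7°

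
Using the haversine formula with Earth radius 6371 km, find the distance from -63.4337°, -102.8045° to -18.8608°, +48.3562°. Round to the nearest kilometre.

10528 km

Δλ = 48.3562 − -102.8045 = 151.1607°.
Δφ = -18.8608 − -63.4337 = 44.5729°.
a = sin²(Δφ/2) + cos φ₁ · cos φ₂ · sin²(Δλ/2) = 0.540796.
c = 2·atan2(√a, √(1−a)) = 1.65248 rad → d = 6371·c ≈ 10527.94 km.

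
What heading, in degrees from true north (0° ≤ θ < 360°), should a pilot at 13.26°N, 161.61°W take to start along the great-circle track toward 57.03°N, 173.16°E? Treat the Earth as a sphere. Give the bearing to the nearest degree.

342°

Δλ = 173.16 − -161.61 = 334.77°; wrapped into (−180°, 180°]: -25.23°.
θ = atan2( sin Δλ · cos φ₂ , cos φ₁ · sin φ₂ − sin φ₁ · cos φ₂ · cos Δλ )
  = atan2(-0.23197, 0.70367) = -18.245° → normalised to [0°, 360°): 341.755°.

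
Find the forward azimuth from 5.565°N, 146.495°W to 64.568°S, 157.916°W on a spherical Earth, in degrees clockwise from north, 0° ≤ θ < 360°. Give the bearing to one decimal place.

Δλ = -157.916 − -146.495 = -11.421°.
θ = atan2( sin Δλ · cos φ₂ , cos φ₁ · sin φ₂ − sin φ₁ · cos φ₂ · cos Δλ )
  = atan2(-0.08504, -0.93966) = -174.829° → normalised to [0°, 360°): 185.171°.

185.2°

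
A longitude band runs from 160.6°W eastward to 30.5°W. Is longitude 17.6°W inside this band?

Band width going east from -160.6° to -30.5°: ((-30.5 − -160.6) mod 360) = 130.1°.
Offset of -17.6° east of the west edge: ((-17.6 − -160.6) mod 360) = 143.0°.
143.0° > 130.1° ⇒ outside.

No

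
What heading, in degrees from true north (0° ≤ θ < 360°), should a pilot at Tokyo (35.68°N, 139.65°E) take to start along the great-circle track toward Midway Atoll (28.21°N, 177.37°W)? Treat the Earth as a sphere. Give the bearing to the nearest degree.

Δλ = -177.37 − 139.65 = -317.02°; wrapped into (−180°, 180°]: 42.98°.
θ = atan2( sin Δλ · cos φ₂ , cos φ₁ · sin φ₂ − sin φ₁ · cos φ₂ · cos Δλ )
  = atan2(0.60077, 0.00795) = 89.242° → normalised to [0°, 360°): 89.242°.

89°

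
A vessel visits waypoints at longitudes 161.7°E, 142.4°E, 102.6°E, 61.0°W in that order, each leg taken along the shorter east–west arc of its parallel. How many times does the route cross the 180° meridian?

0

Leg 1: +161.7° → +142.4°, shortest Δλ = -19.3° (west) — does not cross 180°.
Leg 2: +142.4° → +102.6°, shortest Δλ = -39.8° (west) — does not cross 180°.
Leg 3: +102.6° → -61.0°, shortest Δλ = -163.6° (west) — does not cross 180°.
Total crossings: 0.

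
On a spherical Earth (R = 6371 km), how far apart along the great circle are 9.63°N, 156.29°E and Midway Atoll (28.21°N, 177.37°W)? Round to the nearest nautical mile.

Δλ = -177.37 − 156.29 = -333.66°; wrapped into (−180°, 180°]: 26.34°.
Δφ = 28.21 − 9.63 = 18.58°.
a = sin²(Δφ/2) + cos φ₁ · cos φ₂ · sin²(Δλ/2) = 0.071161.
c = 2·atan2(√a, √(1−a)) = 0.54006 rad → d = 6371·c ≈ 3440.72 km ≈ 1857.84 nmi.

1858 nmi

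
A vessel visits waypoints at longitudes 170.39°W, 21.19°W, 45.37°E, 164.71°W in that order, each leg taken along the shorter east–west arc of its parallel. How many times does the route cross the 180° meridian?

Leg 1: -170.39° → -21.19°, shortest Δλ = 149.2° (east) — does not cross 180°.
Leg 2: -21.19° → +45.37°, shortest Δλ = 66.56° (east) — does not cross 180°.
Leg 3: +45.37° → -164.71°, shortest Δλ = 149.92° (east) — crosses 180°.
Total crossings: 1.

1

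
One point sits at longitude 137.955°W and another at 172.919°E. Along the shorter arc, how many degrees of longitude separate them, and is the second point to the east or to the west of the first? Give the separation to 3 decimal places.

Raw difference: 172.919 − -137.955 = 310.874°.
Normalise into (−180°, 180°]: 310.874° − 360° = -49.126°.
Negative ⇒ the second point lies to the west; separation 49.126°.

49.126° west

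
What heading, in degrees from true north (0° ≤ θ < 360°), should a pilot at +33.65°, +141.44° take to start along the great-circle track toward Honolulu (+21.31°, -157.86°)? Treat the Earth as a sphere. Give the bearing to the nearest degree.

86°

Δλ = -157.86 − 141.44 = -299.30°; wrapped into (−180°, 180°]: 60.70°.
θ = atan2( sin Δλ · cos φ₂ , cos φ₁ · sin φ₂ − sin φ₁ · cos φ₂ · cos Δλ )
  = atan2(0.81244, 0.04988) = 86.486° → normalised to [0°, 360°): 86.486°.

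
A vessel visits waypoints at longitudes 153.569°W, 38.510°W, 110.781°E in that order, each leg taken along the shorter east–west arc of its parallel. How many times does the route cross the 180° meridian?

0

Leg 1: -153.569° → -38.510°, shortest Δλ = 115.059° (east) — does not cross 180°.
Leg 2: -38.510° → +110.781°, shortest Δλ = 149.291° (east) — does not cross 180°.
Total crossings: 0.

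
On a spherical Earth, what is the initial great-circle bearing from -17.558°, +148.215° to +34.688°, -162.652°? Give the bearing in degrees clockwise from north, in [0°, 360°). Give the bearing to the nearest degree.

41°

Δλ = -162.652 − 148.215 = -310.867°; wrapped into (−180°, 180°]: 49.133°.
θ = atan2( sin Δλ · cos φ₂ , cos φ₁ · sin φ₂ − sin φ₁ · cos φ₂ · cos Δλ )
  = atan2(0.62182, 0.70490) = 41.417° → normalised to [0°, 360°): 41.417°.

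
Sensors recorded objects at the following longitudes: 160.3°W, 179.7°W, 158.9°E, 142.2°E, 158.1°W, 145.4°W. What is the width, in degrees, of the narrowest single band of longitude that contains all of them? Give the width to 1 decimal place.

Sort the longitudes: -179.7°, -160.3°, -158.1°, -145.4°, +142.2°, +158.9°.
Eastward gaps between consecutive values (wrapping around): 19.4°, 2.2°, 12.7°, 287.6°, 16.7°, 21.4°.
Largest gap = 287.6° ⇒ minimal covering band is its complement: 360° − 287.6° = 72.4°.
Band runs from +142.2° eastward to -145.4°, crossing the antimeridian.

72.4°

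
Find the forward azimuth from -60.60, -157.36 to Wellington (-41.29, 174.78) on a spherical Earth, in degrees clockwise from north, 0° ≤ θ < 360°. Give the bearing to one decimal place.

Δλ = 174.78 − -157.36 = 332.14°; wrapped into (−180°, 180°]: -27.86°.
θ = atan2( sin Δλ · cos φ₂ , cos φ₁ · sin φ₂ − sin φ₁ · cos φ₂ · cos Δλ )
  = atan2(-0.35113, 0.25480) = -54.033° → normalised to [0°, 360°): 305.967°.

306.0°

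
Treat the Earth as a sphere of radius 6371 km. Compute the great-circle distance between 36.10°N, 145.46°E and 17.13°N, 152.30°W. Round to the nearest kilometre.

Δλ = -152.30 − 145.46 = -297.76°; wrapped into (−180°, 180°]: 62.24°.
Δφ = 17.13 − 36.10 = -18.97°.
a = sin²(Δφ/2) + cos φ₁ · cos φ₂ · sin²(Δλ/2) = 0.233408.
c = 2·atan2(√a, √(1−a)) = 1.00844 rad → d = 6371·c ≈ 6424.75 km.

6425 km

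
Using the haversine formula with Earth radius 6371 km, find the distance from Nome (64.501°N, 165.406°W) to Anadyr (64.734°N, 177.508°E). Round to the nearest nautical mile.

439 nmi

Δλ = 177.508 − -165.406 = 342.914°; wrapped into (−180°, 180°]: -17.086°.
Δφ = 64.734 − 64.501 = 0.233°.
a = sin²(Δφ/2) + cos φ₁ · cos φ₂ · sin²(Δλ/2) = 0.004059.
c = 2·atan2(√a, √(1−a)) = 0.12751 rad → d = 6371·c ≈ 812.34 km ≈ 438.63 nmi.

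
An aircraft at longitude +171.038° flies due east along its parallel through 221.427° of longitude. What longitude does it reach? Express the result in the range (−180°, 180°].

+32.465°

Start at +171.038°; shift +221.427° → +392.465°.
+392.465° lies outside (−180°, 180°]; subtract 360° → +32.465°.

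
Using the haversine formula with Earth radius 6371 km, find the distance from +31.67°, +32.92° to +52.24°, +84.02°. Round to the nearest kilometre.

Δλ = 84.02 − 32.92 = 51.10°.
Δφ = 52.24 − 31.67 = 20.57°.
a = sin²(Δφ/2) + cos φ₁ · cos φ₂ · sin²(Δλ/2) = 0.128825.
c = 2·atan2(√a, √(1−a)) = 0.73423 rad → d = 6371·c ≈ 4677.75 km.

4678 km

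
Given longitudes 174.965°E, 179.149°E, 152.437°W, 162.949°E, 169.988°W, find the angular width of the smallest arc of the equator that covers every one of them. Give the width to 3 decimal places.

Sort the longitudes: -169.988°, -152.437°, +162.949°, +174.965°, +179.149°.
Eastward gaps between consecutive values (wrapping around): 17.551°, 315.386°, 12.016°, 4.184°, 10.863°.
Largest gap = 315.386° ⇒ minimal covering band is its complement: 360° − 315.386° = 44.614°.
Band runs from +162.949° eastward to -152.437°, crossing the antimeridian.

44.614°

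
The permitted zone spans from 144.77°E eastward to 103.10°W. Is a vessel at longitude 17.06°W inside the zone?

Band width going east from +144.77° to -103.10°: ((-103.10 − 144.77) mod 360) = 112.13°.
Offset of -17.06° east of the west edge: ((-17.06 − 144.77) mod 360) = 198.17°.
198.17° > 112.13° ⇒ outside.

No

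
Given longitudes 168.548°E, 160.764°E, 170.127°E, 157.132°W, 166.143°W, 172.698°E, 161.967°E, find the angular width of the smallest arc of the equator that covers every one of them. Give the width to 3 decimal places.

Sort the longitudes: -166.143°, -157.132°, +160.764°, +161.967°, +168.548°, +170.127°, +172.698°.
Eastward gaps between consecutive values (wrapping around): 9.011°, 317.896°, 1.203°, 6.581°, 1.579°, 2.571°, 21.159°.
Largest gap = 317.896° ⇒ minimal covering band is its complement: 360° − 317.896° = 42.104°.
Band runs from +160.764° eastward to -157.132°, crossing the antimeridian.

42.104°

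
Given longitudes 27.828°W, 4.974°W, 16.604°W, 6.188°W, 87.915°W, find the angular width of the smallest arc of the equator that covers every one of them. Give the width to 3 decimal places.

Sort the longitudes: -87.915°, -27.828°, -16.604°, -6.188°, -4.974°.
Eastward gaps between consecutive values (wrapping around): 60.087°, 11.224°, 10.416°, 1.214°, 277.059°.
Largest gap = 277.059° ⇒ minimal covering band is its complement: 360° − 277.059° = 82.941°.
Band runs from -87.915° eastward to -4.974°.

82.941°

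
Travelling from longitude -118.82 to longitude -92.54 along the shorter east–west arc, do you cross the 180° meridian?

Signed shortest Δλ = ((-92.54 − -118.82 + 180) mod 360) − 180 = 26.28°.
Going east by 26.28° from -118.82° reaches -92.54° without touching 180°.

No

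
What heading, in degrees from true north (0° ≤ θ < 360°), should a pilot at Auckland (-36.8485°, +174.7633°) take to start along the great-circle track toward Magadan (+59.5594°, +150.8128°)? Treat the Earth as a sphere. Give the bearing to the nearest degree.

Δλ = 150.8128 − 174.7633 = -23.9505°.
θ = atan2( sin Δλ · cos φ₂ , cos φ₁ · sin φ₂ − sin φ₁ · cos φ₂ · cos Δλ )
  = atan2(-0.20567, 0.96759) = -12.000° → normalised to [0°, 360°): 348.000°.

348°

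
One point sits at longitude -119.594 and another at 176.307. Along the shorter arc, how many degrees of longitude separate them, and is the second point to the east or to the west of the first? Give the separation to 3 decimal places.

64.099° west

Raw difference: 176.307 − -119.594 = 295.901°.
Normalise into (−180°, 180°]: 295.901° − 360° = -64.099°.
Negative ⇒ the second point lies to the west; separation 64.099°.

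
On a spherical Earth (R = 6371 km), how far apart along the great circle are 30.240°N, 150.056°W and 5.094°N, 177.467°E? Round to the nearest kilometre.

Δλ = 177.467 − -150.056 = 327.523°; wrapped into (−180°, 180°]: -32.477°.
Δφ = 5.094 − 30.240 = -25.146°.
a = sin²(Δφ/2) + cos φ₁ · cos φ₂ · sin²(Δλ/2) = 0.114675.
c = 2·atan2(√a, √(1−a)) = 0.69094 rad → d = 6371·c ≈ 4401.95 km.

4402 km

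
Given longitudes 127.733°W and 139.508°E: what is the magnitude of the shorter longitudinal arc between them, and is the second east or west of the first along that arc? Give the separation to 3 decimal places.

92.759° west

Raw difference: 139.508 − -127.733 = 267.241°.
Normalise into (−180°, 180°]: 267.241° − 360° = -92.759°.
Negative ⇒ the second point lies to the west; separation 92.759°.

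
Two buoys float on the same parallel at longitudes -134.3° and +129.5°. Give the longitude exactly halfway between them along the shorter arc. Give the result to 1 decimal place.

Signed shortest Δλ from -134.3° to +129.5° is -96.2°.
Midpoint longitude = -134.3° + (-96.2°)/2 = -134.3° − 48.1° = -182.4°.
Normalise into (−180°, 180°]: +177.6°.
(The naïve average (-134.3 + +129.5)/2 = -2.4° is on the wrong side of the globe.)

+177.6°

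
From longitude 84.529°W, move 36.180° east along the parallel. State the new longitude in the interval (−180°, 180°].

Start at -84.529°; shift +36.180° → -48.349°.
-48.349° already lies in (−180°, 180°].

48.349°W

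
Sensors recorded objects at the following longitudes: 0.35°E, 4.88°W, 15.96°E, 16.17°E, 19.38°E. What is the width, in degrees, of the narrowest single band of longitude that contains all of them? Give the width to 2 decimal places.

24.26°

Sort the longitudes: -4.88°, +0.35°, +15.96°, +16.17°, +19.38°.
Eastward gaps between consecutive values (wrapping around): 5.23°, 15.61°, 0.21°, 3.21°, 335.74°.
Largest gap = 335.74° ⇒ minimal covering band is its complement: 360° − 335.74° = 24.26°.
Band runs from -4.88° eastward to +19.38°.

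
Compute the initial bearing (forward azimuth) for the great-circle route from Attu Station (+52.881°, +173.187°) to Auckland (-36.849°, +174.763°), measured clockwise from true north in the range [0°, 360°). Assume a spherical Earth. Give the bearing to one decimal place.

178.7°

Δλ = 174.763 − 173.187 = 1.576°.
θ = atan2( sin Δλ · cos φ₂ , cos φ₁ · sin φ₂ − sin φ₁ · cos φ₂ · cos Δλ )
  = atan2(0.02201, -0.99975) = 178.739° → normalised to [0°, 360°): 178.739°.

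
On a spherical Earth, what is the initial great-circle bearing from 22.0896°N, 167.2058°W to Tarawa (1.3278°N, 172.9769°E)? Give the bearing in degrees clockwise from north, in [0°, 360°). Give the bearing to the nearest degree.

226°

Δλ = 172.9769 − -167.2058 = 340.1827°; wrapped into (−180°, 180°]: -19.8173°.
θ = atan2( sin Δλ · cos φ₂ , cos φ₁ · sin φ₂ − sin φ₁ · cos φ₂ · cos Δλ )
  = atan2(-0.33893, -0.33222) = -134.427° → normalised to [0°, 360°): 225.573°.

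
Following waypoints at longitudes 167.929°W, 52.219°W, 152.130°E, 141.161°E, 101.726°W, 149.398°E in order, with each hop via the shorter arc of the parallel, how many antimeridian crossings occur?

Leg 1: -167.929° → -52.219°, shortest Δλ = 115.71° (east) — does not cross 180°.
Leg 2: -52.219° → +152.130°, shortest Δλ = -155.651° (west) — crosses 180°.
Leg 3: +152.130° → +141.161°, shortest Δλ = -10.969° (west) — does not cross 180°.
Leg 4: +141.161° → -101.726°, shortest Δλ = 117.113° (east) — crosses 180°.
Leg 5: -101.726° → +149.398°, shortest Δλ = -108.876° (west) — crosses 180°.
Total crossings: 3.

3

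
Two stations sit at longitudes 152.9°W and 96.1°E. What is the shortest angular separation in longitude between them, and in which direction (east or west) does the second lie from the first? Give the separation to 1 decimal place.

111.0° west

Raw difference: 96.1 − -152.9 = 249.0°.
Normalise into (−180°, 180°]: 249.0° − 360° = -111.0°.
Negative ⇒ the second point lies to the west; separation 111.0°.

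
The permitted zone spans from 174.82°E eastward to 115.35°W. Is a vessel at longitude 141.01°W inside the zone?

Yes

Band width going east from +174.82° to -115.35°: ((-115.35 − 174.82) mod 360) = 69.83°.
Offset of -141.01° east of the west edge: ((-141.01 − 174.82) mod 360) = 44.17°.
44.17° ≤ 69.83° ⇒ inside.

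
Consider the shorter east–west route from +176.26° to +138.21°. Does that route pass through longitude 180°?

Signed shortest Δλ = ((138.21 − 176.26 + 180) mod 360) − 180 = -38.05°.
Going west by 38.05° from +176.26° reaches +138.21° without touching 180°.

No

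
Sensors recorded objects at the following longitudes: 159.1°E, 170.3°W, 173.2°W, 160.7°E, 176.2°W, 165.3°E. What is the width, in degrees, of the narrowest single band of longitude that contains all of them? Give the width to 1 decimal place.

30.6°

Sort the longitudes: -176.2°, -173.2°, -170.3°, +159.1°, +160.7°, +165.3°.
Eastward gaps between consecutive values (wrapping around): 3.0°, 2.9°, 329.4°, 1.6°, 4.6°, 18.5°.
Largest gap = 329.4° ⇒ minimal covering band is its complement: 360° − 329.4° = 30.6°.
Band runs from +159.1° eastward to -170.3°, crossing the antimeridian.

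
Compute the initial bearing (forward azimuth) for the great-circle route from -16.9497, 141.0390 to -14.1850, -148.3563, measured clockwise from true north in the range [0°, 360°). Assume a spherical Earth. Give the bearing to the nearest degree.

99°

Δλ = -148.3563 − 141.0390 = -289.3953°; wrapped into (−180°, 180°]: 70.6047°.
θ = atan2( sin Δλ · cos φ₂ , cos φ₁ · sin φ₂ − sin φ₁ · cos φ₂ · cos Δλ )
  = atan2(0.91449, -0.14055) = 98.737° → normalised to [0°, 360°): 98.737°.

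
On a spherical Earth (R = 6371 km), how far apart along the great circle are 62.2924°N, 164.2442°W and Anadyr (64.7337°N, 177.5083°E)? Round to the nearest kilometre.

Δλ = 177.5083 − -164.2442 = 341.7525°; wrapped into (−180°, 180°]: -18.2475°.
Δφ = 64.7337 − 62.2924 = 2.4413°.
a = sin²(Δφ/2) + cos φ₁ · cos φ₂ · sin²(Δλ/2) = 0.005444.
c = 2·atan2(√a, √(1−a)) = 0.14770 rad → d = 6371·c ≈ 940.98 km.

941 km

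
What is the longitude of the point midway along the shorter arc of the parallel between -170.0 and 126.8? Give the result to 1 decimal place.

+158.4°

Signed shortest Δλ from -170.0° to +126.8° is -63.2°.
Midpoint longitude = -170.0° + (-63.2°)/2 = -170.0° − 31.6° = -201.6°.
Normalise into (−180°, 180°]: +158.4°.
(The naïve average (-170.0 + +126.8)/2 = -21.6° is on the wrong side of the globe.)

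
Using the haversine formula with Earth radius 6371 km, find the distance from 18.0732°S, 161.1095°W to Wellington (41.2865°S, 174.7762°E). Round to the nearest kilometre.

Δλ = 174.7762 − -161.1095 = 335.8857°; wrapped into (−180°, 180°]: -24.1143°.
Δφ = -41.2865 − -18.0732 = -23.2133°.
a = sin²(Δφ/2) + cos φ₁ · cos φ₂ · sin²(Δλ/2) = 0.071648.
c = 2·atan2(√a, √(1−a)) = 0.54195 rad → d = 6371·c ≈ 3452.76 km.

3453 km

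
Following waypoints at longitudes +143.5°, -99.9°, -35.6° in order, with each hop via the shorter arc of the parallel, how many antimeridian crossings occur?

Leg 1: +143.5° → -99.9°, shortest Δλ = 116.6° (east) — crosses 180°.
Leg 2: -99.9° → -35.6°, shortest Δλ = 64.3° (east) — does not cross 180°.
Total crossings: 1.

1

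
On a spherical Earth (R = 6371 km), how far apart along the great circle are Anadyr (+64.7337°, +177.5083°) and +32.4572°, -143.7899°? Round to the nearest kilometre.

Δλ = -143.7899 − 177.5083 = -321.2982°; wrapped into (−180°, 180°]: 38.7018°.
Δφ = 32.4572 − 64.7337 = -32.2765°.
a = sin²(Δφ/2) + cos φ₁ · cos φ₂ · sin²(Δλ/2) = 0.116802.
c = 2·atan2(√a, √(1−a)) = 0.69759 rad → d = 6371·c ≈ 4444.32 km.

4444 km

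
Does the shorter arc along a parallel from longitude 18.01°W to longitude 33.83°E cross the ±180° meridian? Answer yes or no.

Signed shortest Δλ = ((33.83 − -18.01 + 180) mod 360) − 180 = 51.84°.
Going east by 51.84° from -18.01° reaches +33.83° without touching 180°.

No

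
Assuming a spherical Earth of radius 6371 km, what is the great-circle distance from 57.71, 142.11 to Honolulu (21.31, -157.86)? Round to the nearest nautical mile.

3376 nmi

Δλ = -157.86 − 142.11 = -299.97°; wrapped into (−180°, 180°]: 60.03°.
Δφ = 21.31 − 57.71 = -36.40°.
a = sin²(Δφ/2) + cos φ₁ · cos φ₂ · sin²(Δλ/2) = 0.222086.
c = 2·atan2(√a, √(1−a)) = 0.98144 rad → d = 6371·c ≈ 6252.74 km ≈ 3376.21 nmi.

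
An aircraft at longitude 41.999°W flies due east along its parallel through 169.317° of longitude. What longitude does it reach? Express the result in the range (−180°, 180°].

127.318°E

Start at -41.999°; shift +169.317° → +127.318°.
+127.318° already lies in (−180°, 180°].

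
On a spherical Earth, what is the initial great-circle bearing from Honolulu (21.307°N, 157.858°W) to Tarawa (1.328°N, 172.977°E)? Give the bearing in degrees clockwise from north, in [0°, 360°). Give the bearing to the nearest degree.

Δλ = 172.977 − -157.858 = 330.835°; wrapped into (−180°, 180°]: -29.165°.
θ = atan2( sin Δλ · cos φ₂ , cos φ₁ · sin φ₂ − sin φ₁ · cos φ₂ · cos Δλ )
  = atan2(-0.48720, -0.29562) = -121.249° → normalised to [0°, 360°): 238.751°.

239°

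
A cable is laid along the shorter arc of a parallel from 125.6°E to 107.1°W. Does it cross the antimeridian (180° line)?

Yes

Naïve |-107.1 − 125.6| = 232.7° > 180°, so the shorter arc goes the other way round — across 180°.
Signed shortest Δλ = ((-107.1 − 125.6 + 180) mod 360) − 180 = 127.3°.
Going east by 127.3° from +125.6° passes through 180° before reaching -107.1°.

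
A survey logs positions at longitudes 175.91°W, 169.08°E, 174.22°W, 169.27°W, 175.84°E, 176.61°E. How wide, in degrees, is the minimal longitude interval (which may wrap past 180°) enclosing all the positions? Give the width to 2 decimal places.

Sort the longitudes: -175.91°, -174.22°, -169.27°, +169.08°, +175.84°, +176.61°.
Eastward gaps between consecutive values (wrapping around): 1.69°, 4.95°, 338.35°, 6.76°, 0.77°, 7.48°.
Largest gap = 338.35° ⇒ minimal covering band is its complement: 360° − 338.35° = 21.65°.
Band runs from +169.08° eastward to -169.27°, crossing the antimeridian.

21.65°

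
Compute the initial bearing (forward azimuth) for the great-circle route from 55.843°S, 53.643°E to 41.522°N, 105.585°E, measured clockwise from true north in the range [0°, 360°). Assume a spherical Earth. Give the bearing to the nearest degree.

Δλ = 105.585 − 53.643 = 51.942°.
θ = atan2( sin Δλ · cos φ₂ , cos φ₁ · sin φ₂ − sin φ₁ · cos φ₂ · cos Δλ )
  = atan2(0.58952, 0.75413) = 38.016° → normalised to [0°, 360°): 38.016°.

38°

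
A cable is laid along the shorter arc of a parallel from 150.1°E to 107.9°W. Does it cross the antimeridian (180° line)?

Yes

Naïve |-107.9 − 150.1| = 258.0° > 180°, so the shorter arc goes the other way round — across 180°.
Signed shortest Δλ = ((-107.9 − 150.1 + 180) mod 360) − 180 = 102.0°.
Going east by 102.0° from +150.1° passes through 180° before reaching -107.9°.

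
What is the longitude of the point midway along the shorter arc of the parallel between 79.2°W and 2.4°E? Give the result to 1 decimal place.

38.4°W

Signed shortest Δλ from -79.2° to +2.4° is +81.6°.
Midpoint longitude = -79.2° + (+81.6°)/2 = -79.2° + 40.8° = -38.4°.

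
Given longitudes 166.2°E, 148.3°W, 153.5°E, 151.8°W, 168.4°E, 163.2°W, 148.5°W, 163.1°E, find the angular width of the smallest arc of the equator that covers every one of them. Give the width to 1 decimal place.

58.2°

Sort the longitudes: -163.2°, -151.8°, -148.5°, -148.3°, +153.5°, +163.1°, +166.2°, +168.4°.
Eastward gaps between consecutive values (wrapping around): 11.4°, 3.3°, 0.2°, 301.8°, 9.6°, 3.1°, 2.2°, 28.4°.
Largest gap = 301.8° ⇒ minimal covering band is its complement: 360° − 301.8° = 58.2°.
Band runs from +153.5° eastward to -148.3°, crossing the antimeridian.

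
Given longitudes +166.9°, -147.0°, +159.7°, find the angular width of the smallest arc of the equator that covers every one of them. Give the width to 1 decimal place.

53.3°

Sort the longitudes: -147.0°, +159.7°, +166.9°.
Eastward gaps between consecutive values (wrapping around): 306.7°, 7.2°, 46.1°.
Largest gap = 306.7° ⇒ minimal covering band is its complement: 360° − 306.7° = 53.3°.
Band runs from +159.7° eastward to -147.0°, crossing the antimeridian.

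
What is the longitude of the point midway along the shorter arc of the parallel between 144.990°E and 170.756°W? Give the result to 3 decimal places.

167.117°E

Signed shortest Δλ from +144.990° to -170.756° is +44.254°.
Midpoint longitude = +144.990° + (+44.254°)/2 = +144.990° + 22.127° = +167.117°.
(The naïve average (+144.990 + -170.756)/2 = -12.883° is on the wrong side of the globe.)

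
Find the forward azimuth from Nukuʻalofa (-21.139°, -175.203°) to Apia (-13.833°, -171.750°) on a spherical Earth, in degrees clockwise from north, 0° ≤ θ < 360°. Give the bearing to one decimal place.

24.8°

Δλ = -171.750 − -175.203 = 3.453°.
θ = atan2( sin Δλ · cos φ₂ , cos φ₁ · sin φ₂ − sin φ₁ · cos φ₂ · cos Δλ )
  = atan2(0.05848, 0.12653) = 24.806° → normalised to [0°, 360°): 24.806°.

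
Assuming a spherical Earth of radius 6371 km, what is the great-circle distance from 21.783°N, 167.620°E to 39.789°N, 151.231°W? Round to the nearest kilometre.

4360 km

Δλ = -151.231 − 167.620 = -318.851°; wrapped into (−180°, 180°]: 41.149°.
Δφ = 39.789 − 21.783 = 18.006°.
a = sin²(Δφ/2) + cos φ₁ · cos φ₂ · sin²(Δλ/2) = 0.112610.
c = 2·atan2(√a, √(1−a)) = 0.68443 rad → d = 6371·c ≈ 4360.49 km.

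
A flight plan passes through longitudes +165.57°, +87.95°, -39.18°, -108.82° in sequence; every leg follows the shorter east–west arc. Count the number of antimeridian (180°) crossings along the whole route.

0

Leg 1: +165.57° → +87.95°, shortest Δλ = -77.62° (west) — does not cross 180°.
Leg 2: +87.95° → -39.18°, shortest Δλ = -127.13° (west) — does not cross 180°.
Leg 3: -39.18° → -108.82°, shortest Δλ = -69.64° (west) — does not cross 180°.
Total crossings: 0.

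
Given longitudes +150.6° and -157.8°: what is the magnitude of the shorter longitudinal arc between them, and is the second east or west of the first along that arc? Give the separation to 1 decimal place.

Raw difference: -157.8 − 150.6 = -308.4°.
Normalise into (−180°, 180°]: -308.4° + 360° = 51.6°.
Positive ⇒ the second point lies to the east; separation 51.6°.

51.6° east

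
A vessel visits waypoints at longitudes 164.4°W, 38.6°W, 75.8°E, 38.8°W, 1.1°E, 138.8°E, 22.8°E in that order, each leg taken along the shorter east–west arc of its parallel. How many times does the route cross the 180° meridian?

0

Leg 1: -164.4° → -38.6°, shortest Δλ = 125.8° (east) — does not cross 180°.
Leg 2: -38.6° → +75.8°, shortest Δλ = 114.4° (east) — does not cross 180°.
Leg 3: +75.8° → -38.8°, shortest Δλ = -114.6° (west) — does not cross 180°.
Leg 4: -38.8° → +1.1°, shortest Δλ = 39.9° (east) — does not cross 180°.
Leg 5: +1.1° → +138.8°, shortest Δλ = 137.7° (east) — does not cross 180°.
Leg 6: +138.8° → +22.8°, shortest Δλ = -116.0° (west) — does not cross 180°.
Total crossings: 0.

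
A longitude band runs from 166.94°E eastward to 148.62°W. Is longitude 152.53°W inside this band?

Band width going east from +166.94° to -148.62°: ((-148.62 − 166.94) mod 360) = 44.44°.
Offset of -152.53° east of the west edge: ((-152.53 − 166.94) mod 360) = 40.53°.
40.53° ≤ 44.44° ⇒ inside.

Yes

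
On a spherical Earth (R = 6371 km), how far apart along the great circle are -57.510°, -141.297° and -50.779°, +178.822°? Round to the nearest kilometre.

Δλ = 178.822 − -141.297 = 320.119°; wrapped into (−180°, 180°]: -39.881°.
Δφ = -50.779 − -57.510 = 6.731°.
a = sin²(Δφ/2) + cos φ₁ · cos φ₂ · sin²(Δλ/2) = 0.042951.
c = 2·atan2(√a, √(1−a)) = 0.41752 rad → d = 6371·c ≈ 2660.02 km.

2660 km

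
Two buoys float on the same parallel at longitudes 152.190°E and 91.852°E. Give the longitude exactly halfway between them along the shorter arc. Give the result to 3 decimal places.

Signed shortest Δλ from +152.190° to +91.852° is -60.338°.
Midpoint longitude = +152.190° + (-60.338°)/2 = +152.190° − 30.169° = +122.021°.

122.021°E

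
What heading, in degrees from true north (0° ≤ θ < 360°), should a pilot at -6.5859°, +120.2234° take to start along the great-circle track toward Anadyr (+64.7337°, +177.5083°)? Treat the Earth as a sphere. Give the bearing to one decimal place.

21.2°

Δλ = 177.5083 − 120.2234 = 57.2849°.
θ = atan2( sin Δλ · cos φ₂ , cos φ₁ · sin φ₂ − sin φ₁ · cos φ₂ · cos Δλ )
  = atan2(0.35912, 0.92482) = 21.222° → normalised to [0°, 360°): 21.222°.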